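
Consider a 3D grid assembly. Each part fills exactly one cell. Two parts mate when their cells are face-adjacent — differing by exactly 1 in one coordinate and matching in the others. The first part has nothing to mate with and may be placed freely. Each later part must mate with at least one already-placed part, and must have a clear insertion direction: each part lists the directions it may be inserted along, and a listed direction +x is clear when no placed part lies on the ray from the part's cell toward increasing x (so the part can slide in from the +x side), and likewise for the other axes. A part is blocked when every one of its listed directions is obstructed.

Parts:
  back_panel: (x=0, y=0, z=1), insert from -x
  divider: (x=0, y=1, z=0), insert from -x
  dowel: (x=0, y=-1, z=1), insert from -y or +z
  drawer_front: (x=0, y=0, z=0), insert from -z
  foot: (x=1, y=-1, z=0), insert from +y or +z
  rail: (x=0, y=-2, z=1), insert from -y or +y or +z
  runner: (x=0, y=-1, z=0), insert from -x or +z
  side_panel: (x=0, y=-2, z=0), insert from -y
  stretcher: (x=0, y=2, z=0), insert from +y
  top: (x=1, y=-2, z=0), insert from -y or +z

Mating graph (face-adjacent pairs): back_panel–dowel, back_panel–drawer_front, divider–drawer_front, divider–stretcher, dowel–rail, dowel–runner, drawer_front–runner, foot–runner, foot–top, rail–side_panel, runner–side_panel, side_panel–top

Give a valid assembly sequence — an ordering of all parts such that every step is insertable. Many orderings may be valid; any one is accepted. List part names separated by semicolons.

rail; dowel; back_panel; runner; drawer_front; divider; stretcher; foot; top; side_panel

1. rail@(0, -2, 1) [-y clear] — {rail}
2. dowel@(0, -1, 1) [+z clear] — {dowel, rail}
3. back_panel@(0, 0, 1) [-x clear] — {back_panel, dowel, rail}
4. runner@(0, -1, 0) [-x clear] — {back_panel, dowel, rail, runner}
5. drawer_front@(0, 0, 0) [-z clear] — {back_panel, dowel, drawer_front, rail, runner}
6. divider@(0, 1, 0) [-x clear] — {back_panel, divider, dowel, drawer_front, rail, runner}
7. stretcher@(0, 2, 0) [+y clear] — {back_panel, divider, dowel, drawer_front, rail, runner, stretcher}
8. foot@(1, -1, 0) [+y clear] — {back_panel, divider, dowel, drawer_front, foot, rail, runner, stretcher}
9. top@(1, -2, 0) [-y clear] — {back_panel, divider, dowel, drawer_front, foot, rail, runner, stretcher, top}
10. side_panel@(0, -2, 0) [-y clear] — {back_panel, divider, dowel, drawer_front, foot, rail, runner, side_panel, stretcher, top}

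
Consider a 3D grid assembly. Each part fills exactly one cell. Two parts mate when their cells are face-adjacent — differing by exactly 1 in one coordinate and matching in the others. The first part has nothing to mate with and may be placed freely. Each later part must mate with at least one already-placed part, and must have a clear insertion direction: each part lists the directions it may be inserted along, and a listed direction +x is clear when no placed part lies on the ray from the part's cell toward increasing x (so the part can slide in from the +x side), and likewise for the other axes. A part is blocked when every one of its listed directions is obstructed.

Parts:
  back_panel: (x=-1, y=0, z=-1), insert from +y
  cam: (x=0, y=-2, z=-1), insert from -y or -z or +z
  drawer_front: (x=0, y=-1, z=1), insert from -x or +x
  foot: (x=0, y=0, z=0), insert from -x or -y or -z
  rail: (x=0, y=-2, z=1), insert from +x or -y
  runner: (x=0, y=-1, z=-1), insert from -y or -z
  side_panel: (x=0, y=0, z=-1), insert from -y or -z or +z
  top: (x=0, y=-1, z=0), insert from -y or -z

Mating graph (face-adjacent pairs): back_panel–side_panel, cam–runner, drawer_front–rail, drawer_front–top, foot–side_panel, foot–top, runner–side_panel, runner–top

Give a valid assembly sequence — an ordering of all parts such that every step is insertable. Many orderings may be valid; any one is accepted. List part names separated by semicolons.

1. runner@(0, -1, -1) [-y clear] — {runner}
2. top@(0, -1, 0) [-y clear] — {runner, top}
3. drawer_front@(0, -1, 1) [-x clear] — {drawer_front, runner, top}
4. foot@(0, 0, 0) [-x clear] — {drawer_front, foot, runner, top}
5. cam@(0, -2, -1) [-y clear] — {cam, drawer_front, foot, runner, top}
6. side_panel@(0, 0, -1) [-z clear] — {cam, drawer_front, foot, runner, side_panel, top}
7. back_panel@(-1, 0, -1) [+y clear] — {back_panel, cam, drawer_front, foot, runner, side_panel, top}
8. rail@(0, -2, 1) [+x clear] — {back_panel, cam, drawer_front, foot, rail, runner, side_panel, top}

runner; top; drawer_front; foot; cam; side_panel; back_panel; rail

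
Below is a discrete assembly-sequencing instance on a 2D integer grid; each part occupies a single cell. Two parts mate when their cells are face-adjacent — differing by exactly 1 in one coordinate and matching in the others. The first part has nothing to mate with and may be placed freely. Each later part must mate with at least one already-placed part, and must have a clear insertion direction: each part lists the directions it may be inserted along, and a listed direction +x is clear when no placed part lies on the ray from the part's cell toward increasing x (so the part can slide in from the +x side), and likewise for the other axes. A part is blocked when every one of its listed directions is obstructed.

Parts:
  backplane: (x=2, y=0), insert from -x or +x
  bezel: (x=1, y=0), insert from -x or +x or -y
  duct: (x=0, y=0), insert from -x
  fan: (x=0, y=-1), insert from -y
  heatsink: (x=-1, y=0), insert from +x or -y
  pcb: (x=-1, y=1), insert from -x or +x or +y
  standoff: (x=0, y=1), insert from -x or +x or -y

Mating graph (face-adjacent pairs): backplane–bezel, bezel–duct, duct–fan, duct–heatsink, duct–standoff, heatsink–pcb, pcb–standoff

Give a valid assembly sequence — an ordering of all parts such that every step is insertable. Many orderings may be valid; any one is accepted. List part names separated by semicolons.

pcb; standoff; duct; heatsink; bezel; backplane; fan

1. pcb@(-1, 1) [-x clear] — {pcb}
2. standoff@(0, 1) [+x clear] — {pcb, standoff}
3. duct@(0, 0) [-x clear] — {duct, pcb, standoff}
4. heatsink@(-1, 0) [-y clear] — {duct, heatsink, pcb, standoff}
5. bezel@(1, 0) [+x clear] — {bezel, duct, heatsink, pcb, standoff}
6. backplane@(2, 0) [+x clear] — {backplane, bezel, duct, heatsink, pcb, standoff}
7. fan@(0, -1) [-y clear] — {backplane, bezel, duct, fan, heatsink, pcb, standoff}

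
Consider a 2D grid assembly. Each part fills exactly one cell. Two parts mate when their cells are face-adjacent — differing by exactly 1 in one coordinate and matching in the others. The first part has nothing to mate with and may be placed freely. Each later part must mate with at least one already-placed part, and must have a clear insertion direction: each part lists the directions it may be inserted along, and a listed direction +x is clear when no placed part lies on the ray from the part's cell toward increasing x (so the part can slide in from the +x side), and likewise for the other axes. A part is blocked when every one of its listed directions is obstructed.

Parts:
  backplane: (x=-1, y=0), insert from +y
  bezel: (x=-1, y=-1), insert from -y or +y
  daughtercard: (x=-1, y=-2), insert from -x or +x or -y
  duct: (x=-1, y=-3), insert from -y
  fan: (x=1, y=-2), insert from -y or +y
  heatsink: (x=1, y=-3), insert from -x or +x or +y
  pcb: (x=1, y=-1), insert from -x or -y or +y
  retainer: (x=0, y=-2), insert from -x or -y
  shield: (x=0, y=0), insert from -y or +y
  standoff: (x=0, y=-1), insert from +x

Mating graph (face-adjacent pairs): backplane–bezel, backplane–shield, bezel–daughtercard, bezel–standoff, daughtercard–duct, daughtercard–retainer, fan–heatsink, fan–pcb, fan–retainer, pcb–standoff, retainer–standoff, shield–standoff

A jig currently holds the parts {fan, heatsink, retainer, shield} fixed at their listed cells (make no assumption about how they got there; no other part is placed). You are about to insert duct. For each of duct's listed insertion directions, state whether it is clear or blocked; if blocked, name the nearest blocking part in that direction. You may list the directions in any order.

-y: clear

-y: ray from duct(-1, -3) has no placed part ⇒ clear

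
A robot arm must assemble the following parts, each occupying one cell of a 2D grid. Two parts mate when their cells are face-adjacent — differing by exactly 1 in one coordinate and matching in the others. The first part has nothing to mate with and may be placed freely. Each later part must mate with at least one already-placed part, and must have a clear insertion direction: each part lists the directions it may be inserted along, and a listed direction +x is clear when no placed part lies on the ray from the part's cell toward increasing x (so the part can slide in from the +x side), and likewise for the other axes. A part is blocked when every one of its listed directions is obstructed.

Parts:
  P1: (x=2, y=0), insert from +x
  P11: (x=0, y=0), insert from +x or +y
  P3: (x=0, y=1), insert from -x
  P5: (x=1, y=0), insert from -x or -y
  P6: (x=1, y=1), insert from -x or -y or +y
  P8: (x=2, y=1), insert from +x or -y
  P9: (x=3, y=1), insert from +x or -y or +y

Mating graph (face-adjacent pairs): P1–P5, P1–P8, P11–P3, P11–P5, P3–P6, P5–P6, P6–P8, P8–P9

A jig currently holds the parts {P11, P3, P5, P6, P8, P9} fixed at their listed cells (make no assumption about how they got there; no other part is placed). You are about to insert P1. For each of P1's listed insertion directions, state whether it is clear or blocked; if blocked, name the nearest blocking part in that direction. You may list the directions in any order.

+x: ray from P1(2, 0) has no placed part ⇒ clear

+x: clear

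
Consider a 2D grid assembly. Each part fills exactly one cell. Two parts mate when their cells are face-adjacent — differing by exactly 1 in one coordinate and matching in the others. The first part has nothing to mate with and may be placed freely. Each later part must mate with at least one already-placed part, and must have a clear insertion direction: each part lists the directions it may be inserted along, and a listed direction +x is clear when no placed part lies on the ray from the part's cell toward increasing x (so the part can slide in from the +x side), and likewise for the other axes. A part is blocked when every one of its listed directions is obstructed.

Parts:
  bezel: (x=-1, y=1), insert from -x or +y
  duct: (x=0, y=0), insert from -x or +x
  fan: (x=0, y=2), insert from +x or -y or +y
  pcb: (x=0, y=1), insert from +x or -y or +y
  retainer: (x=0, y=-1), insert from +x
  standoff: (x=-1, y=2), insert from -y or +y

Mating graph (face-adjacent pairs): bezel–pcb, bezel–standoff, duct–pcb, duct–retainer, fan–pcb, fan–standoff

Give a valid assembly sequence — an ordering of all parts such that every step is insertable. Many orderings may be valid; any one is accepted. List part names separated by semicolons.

1. pcb@(0, 1) [+x clear] — {pcb}
2. duct@(0, 0) [-x clear] — {duct, pcb}
3. fan@(0, 2) [+x clear] — {duct, fan, pcb}
4. standoff@(-1, 2) [-y clear] — {duct, fan, pcb, standoff}
5. retainer@(0, -1) [+x clear] — {duct, fan, pcb, retainer, standoff}
6. bezel@(-1, 1) [-x clear] — {bezel, duct, fan, pcb, retainer, standoff}

pcb; duct; fan; standoff; retainer; bezel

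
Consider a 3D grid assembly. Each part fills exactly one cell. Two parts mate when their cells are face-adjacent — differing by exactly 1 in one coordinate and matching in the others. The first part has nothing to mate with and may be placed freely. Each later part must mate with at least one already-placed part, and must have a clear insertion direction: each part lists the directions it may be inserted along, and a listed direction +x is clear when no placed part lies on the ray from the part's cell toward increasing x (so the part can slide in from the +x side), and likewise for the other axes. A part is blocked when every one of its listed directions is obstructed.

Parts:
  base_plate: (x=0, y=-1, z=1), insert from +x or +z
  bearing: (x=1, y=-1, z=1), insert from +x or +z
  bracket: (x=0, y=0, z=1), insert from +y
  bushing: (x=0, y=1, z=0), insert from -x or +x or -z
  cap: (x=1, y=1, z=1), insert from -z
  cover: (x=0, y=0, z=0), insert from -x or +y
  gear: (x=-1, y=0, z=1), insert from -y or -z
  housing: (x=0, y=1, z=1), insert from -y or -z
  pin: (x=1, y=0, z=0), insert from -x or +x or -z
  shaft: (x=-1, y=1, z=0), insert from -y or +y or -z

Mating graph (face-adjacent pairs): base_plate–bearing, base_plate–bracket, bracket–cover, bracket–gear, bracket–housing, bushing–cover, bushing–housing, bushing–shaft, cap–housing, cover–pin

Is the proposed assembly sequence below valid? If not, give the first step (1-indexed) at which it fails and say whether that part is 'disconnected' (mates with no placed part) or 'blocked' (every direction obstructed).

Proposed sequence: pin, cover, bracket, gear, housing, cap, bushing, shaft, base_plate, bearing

Valid

1. pin@(1, 0, 0) [-x clear] — {pin}
2. cover@(0, 0, 0) [-x clear] — {cover, pin}
3. bracket@(0, 0, 1) [+y clear] — {bracket, cover, pin}
4. gear@(-1, 0, 1) [-y clear] — {bracket, cover, gear, pin}
5. housing@(0, 1, 1) [-z clear] — {bracket, cover, gear, housing, pin}
6. cap@(1, 1, 1) [-z clear] — {bracket, cap, cover, gear, housing, pin}
7. bushing@(0, 1, 0) [-x clear] — {bracket, bushing, cap, cover, gear, housing, pin}
8. shaft@(-1, 1, 0) [-y clear] — {bracket, bushing, cap, cover, gear, housing, pin, shaft}
9. base_plate@(0, -1, 1) [+x clear] — {base_plate, bracket, bushing, cap, cover, gear, housing, pin, shaft}
10. bearing@(1, -1, 1) [+x clear] — {base_plate, bearing, bracket, bushing, cap, cover, gear, housing, pin, shaft}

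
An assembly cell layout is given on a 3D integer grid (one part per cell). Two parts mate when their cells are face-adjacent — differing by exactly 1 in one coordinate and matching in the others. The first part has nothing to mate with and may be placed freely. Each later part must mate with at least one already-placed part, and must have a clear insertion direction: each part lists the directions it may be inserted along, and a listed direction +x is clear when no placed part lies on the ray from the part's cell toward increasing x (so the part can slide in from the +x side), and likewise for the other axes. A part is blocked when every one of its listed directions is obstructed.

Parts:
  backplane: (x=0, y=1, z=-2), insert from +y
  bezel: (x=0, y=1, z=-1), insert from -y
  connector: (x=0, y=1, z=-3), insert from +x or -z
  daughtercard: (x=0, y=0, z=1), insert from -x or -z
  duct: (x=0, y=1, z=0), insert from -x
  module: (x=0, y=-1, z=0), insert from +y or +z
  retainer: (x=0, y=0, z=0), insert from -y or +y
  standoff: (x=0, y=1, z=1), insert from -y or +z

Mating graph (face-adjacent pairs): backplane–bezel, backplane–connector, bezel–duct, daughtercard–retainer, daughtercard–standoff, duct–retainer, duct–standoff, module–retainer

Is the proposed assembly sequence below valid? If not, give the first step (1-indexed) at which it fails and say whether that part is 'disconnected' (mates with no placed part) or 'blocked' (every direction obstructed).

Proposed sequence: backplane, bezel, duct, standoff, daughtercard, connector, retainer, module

1. backplane@(0, 1, -2) [+y clear] — {backplane}
2. bezel@(0, 1, -1) [-y clear] — {backplane, bezel}
3. duct@(0, 1, 0) [-x clear] — {backplane, bezel, duct}
4. standoff@(0, 1, 1) [-y clear] — {backplane, bezel, duct, standoff}
5. daughtercard@(0, 0, 1) [-x clear] — {backplane, bezel, daughtercard, duct, standoff}
6. connector@(0, 1, -3) [+x clear] — {backplane, bezel, connector, daughtercard, duct, standoff}
7. retainer@(0, 0, 0) [-y clear] — {backplane, bezel, connector, daughtercard, duct, retainer, standoff}
8. module@(0, -1, 0) [+z clear] — {backplane, bezel, connector, daughtercard, duct, module, retainer, standoff}

Valid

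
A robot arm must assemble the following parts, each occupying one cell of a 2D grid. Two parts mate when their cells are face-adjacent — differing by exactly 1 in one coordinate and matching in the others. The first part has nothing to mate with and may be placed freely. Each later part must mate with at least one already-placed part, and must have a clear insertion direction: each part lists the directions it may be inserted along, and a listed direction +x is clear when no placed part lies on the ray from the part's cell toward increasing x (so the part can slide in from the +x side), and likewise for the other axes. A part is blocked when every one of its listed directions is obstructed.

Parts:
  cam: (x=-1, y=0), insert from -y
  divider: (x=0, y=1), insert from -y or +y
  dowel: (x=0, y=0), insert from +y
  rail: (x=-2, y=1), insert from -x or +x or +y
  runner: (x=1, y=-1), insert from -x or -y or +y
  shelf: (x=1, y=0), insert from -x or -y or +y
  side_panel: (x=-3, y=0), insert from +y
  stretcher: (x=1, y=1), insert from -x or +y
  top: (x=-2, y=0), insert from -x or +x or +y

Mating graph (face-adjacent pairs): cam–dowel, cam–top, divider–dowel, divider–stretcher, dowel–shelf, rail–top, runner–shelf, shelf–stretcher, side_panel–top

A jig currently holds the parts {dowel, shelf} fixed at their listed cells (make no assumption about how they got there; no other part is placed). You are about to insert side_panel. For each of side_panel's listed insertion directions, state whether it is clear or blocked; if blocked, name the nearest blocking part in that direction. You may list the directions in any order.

+y: clear

+y: ray from side_panel(-3, 0) has no placed part ⇒ clear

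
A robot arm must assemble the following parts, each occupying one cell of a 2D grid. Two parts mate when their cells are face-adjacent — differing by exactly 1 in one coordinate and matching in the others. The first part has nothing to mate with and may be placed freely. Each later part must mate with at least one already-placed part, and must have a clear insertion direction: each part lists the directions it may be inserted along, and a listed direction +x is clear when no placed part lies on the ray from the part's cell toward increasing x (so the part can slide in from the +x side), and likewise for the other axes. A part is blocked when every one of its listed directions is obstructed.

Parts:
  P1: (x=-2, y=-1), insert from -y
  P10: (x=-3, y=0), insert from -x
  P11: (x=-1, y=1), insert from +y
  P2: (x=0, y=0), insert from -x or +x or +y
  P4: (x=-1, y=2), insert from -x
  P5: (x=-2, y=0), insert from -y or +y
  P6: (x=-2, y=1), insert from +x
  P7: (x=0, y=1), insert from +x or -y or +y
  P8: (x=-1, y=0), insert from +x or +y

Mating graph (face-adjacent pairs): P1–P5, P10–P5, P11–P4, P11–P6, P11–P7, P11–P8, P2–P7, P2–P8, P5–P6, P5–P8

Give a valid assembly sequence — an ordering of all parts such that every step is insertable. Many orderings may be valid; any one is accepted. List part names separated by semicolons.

P2; P8; P5; P1; P6; P11; P4; P10; P7

1. P2@(0, 0) [-x clear] — {P2}
2. P8@(-1, 0) [+y clear] — {P2, P8}
3. P5@(-2, 0) [-y clear] — {P2, P5, P8}
4. P1@(-2, -1) [-y clear] — {P1, P2, P5, P8}
5. P6@(-2, 1) [+x clear] — {P1, P2, P5, P6, P8}
6. P11@(-1, 1) [+y clear] — {P1, P11, P2, P5, P6, P8}
7. P4@(-1, 2) [-x clear] — {P1, P11, P2, P4, P5, P6, P8}
8. P10@(-3, 0) [-x clear] — {P1, P10, P11, P2, P4, P5, P6, P8}
9. P7@(0, 1) [+x clear] — {P1, P10, P11, P2, P4, P5, P6, P7, P8}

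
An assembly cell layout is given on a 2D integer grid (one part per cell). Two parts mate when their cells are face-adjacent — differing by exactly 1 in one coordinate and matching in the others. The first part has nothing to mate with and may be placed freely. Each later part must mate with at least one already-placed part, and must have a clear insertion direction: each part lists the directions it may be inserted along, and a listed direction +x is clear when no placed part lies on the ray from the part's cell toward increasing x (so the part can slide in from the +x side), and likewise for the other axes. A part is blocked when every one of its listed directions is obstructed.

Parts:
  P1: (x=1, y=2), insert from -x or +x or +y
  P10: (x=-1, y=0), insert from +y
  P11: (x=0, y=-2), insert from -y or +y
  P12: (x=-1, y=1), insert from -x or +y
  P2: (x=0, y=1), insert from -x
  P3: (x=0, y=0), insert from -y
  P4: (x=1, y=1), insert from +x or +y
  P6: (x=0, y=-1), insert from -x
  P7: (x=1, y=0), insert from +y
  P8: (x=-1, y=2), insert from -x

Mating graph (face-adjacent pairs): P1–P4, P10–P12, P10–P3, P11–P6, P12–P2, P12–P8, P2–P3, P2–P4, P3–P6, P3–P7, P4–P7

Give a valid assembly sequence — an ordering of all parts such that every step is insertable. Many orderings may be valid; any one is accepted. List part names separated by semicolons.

P2; P3; P10; P12; P7; P4; P1; P8; P6; P11

1. P2@(0, 1) [-x clear] — {P2}
2. P3@(0, 0) [-y clear] — {P2, P3}
3. P10@(-1, 0) [+y clear] — {P10, P2, P3}
4. P12@(-1, 1) [-x clear] — {P10, P12, P2, P3}
5. P7@(1, 0) [+y clear] — {P10, P12, P2, P3, P7}
6. P4@(1, 1) [+x clear] — {P10, P12, P2, P3, P4, P7}
7. P1@(1, 2) [-x clear] — {P1, P10, P12, P2, P3, P4, P7}
8. P8@(-1, 2) [-x clear] — {P1, P10, P12, P2, P3, P4, P7, P8}
9. P6@(0, -1) [-x clear] — {P1, P10, P12, P2, P3, P4, P6, P7, P8}
10. P11@(0, -2) [-y clear] — {P1, P10, P11, P12, P2, P3, P4, P6, P7, P8}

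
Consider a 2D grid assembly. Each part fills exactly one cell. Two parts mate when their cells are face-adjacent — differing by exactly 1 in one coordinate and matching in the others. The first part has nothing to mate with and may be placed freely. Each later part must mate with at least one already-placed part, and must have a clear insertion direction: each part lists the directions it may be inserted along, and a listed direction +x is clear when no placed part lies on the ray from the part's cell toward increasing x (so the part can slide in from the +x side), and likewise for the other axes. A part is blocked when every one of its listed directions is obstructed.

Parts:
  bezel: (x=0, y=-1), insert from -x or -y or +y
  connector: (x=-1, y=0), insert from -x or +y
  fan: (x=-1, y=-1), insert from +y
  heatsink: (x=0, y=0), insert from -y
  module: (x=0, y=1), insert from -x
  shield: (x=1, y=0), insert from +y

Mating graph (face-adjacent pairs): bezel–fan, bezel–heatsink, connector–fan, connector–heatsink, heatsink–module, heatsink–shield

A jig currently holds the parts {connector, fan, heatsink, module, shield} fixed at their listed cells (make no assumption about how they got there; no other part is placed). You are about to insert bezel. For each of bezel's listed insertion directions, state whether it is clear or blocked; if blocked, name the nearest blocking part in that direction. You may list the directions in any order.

-x: nearest on ray is fan@(-1, -1) ⇒ blocked
-y: ray from bezel(0, -1) has no placed part ⇒ clear
+y: nearest on ray is heatsink@(0, 0) ⇒ blocked

+y: blocked by heatsink; -x: blocked by fan; -y: clear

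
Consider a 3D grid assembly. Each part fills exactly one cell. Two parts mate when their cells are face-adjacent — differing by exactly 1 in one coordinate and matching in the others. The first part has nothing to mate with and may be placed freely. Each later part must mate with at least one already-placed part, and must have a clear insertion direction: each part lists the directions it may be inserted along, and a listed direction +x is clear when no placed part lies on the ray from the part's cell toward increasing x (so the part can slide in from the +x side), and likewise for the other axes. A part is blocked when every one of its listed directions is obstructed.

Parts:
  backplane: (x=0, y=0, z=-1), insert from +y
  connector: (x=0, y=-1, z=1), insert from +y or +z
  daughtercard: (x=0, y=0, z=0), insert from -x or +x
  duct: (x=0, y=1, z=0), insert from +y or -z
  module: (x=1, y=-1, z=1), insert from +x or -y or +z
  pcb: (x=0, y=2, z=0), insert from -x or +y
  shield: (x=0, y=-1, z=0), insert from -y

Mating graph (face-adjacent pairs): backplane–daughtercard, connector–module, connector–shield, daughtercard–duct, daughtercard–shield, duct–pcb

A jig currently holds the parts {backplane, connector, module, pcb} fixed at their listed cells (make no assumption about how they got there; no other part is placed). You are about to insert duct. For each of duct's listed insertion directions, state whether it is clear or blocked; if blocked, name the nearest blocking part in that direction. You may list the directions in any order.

+y: blocked by pcb; -z: clear

+y: nearest on ray is pcb@(0, 2, 0) ⇒ blocked
-z: ray from duct(0, 1, 0) has no placed part ⇒ clear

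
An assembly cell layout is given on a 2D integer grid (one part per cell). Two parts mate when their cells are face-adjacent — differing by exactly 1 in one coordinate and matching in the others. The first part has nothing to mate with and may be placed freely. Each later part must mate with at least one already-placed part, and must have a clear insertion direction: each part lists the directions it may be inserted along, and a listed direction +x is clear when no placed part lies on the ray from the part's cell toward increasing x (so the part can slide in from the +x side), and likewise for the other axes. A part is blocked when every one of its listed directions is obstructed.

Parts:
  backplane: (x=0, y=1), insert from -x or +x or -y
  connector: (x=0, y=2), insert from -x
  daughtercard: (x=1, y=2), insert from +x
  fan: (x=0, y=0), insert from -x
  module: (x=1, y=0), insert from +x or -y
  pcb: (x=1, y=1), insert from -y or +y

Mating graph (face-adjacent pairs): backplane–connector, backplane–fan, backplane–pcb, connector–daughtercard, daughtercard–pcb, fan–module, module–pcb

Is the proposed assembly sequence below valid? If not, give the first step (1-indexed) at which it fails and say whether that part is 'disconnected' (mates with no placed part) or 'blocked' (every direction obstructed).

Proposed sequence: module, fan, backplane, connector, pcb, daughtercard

1. module@(1, 0) [+x clear] — {module}
2. fan@(0, 0) [-x clear] — {fan, module}
3. backplane@(0, 1) [-x clear] — {backplane, fan, module}
4. connector@(0, 2) [-x clear] — {backplane, connector, fan, module}
5. pcb@(1, 1) [+y clear] — {backplane, connector, fan, module, pcb}
6. daughtercard@(1, 2) [+x clear] — {backplane, connector, daughtercard, fan, module, pcb}

Valid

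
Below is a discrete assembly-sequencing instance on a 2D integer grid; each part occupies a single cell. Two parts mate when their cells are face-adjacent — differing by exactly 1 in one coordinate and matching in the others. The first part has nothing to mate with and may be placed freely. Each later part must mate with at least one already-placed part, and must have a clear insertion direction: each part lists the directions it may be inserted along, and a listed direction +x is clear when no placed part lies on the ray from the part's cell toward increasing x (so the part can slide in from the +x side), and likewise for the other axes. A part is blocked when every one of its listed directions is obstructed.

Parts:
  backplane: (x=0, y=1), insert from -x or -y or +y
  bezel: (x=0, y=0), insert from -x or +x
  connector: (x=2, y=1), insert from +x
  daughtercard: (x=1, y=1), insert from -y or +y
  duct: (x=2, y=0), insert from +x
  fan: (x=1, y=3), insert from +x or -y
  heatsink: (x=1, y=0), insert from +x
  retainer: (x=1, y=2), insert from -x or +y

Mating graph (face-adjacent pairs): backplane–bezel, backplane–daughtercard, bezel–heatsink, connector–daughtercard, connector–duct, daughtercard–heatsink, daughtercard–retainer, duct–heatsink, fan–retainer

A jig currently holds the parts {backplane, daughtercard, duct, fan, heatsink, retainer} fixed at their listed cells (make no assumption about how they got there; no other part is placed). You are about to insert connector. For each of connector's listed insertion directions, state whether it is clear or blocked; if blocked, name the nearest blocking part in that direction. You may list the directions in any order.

+x: clear

+x: ray from connector(2, 1) has no placed part ⇒ clear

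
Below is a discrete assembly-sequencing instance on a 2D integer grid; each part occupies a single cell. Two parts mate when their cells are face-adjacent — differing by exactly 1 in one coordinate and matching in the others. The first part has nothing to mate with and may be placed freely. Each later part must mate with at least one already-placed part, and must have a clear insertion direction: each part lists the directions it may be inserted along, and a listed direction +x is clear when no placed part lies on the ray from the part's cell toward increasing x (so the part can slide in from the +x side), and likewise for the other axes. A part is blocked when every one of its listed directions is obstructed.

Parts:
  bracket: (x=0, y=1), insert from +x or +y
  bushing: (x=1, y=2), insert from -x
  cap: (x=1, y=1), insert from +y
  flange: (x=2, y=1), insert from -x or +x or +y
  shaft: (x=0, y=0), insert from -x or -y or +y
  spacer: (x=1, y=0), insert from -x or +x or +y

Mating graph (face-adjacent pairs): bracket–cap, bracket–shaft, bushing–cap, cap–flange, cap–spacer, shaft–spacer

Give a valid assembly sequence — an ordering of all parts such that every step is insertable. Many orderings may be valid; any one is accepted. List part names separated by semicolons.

1. cap@(1, 1) [+y clear] — {cap}
2. flange@(2, 1) [+x clear] — {cap, flange}
3. bushing@(1, 2) [-x clear] — {bushing, cap, flange}
4. bracket@(0, 1) [+y clear] — {bracket, bushing, cap, flange}
5. shaft@(0, 0) [-x clear] — {bracket, bushing, cap, flange, shaft}
6. spacer@(1, 0) [+x clear] — {bracket, bushing, cap, flange, shaft, spacer}

cap; flange; bushing; bracket; shaft; spacer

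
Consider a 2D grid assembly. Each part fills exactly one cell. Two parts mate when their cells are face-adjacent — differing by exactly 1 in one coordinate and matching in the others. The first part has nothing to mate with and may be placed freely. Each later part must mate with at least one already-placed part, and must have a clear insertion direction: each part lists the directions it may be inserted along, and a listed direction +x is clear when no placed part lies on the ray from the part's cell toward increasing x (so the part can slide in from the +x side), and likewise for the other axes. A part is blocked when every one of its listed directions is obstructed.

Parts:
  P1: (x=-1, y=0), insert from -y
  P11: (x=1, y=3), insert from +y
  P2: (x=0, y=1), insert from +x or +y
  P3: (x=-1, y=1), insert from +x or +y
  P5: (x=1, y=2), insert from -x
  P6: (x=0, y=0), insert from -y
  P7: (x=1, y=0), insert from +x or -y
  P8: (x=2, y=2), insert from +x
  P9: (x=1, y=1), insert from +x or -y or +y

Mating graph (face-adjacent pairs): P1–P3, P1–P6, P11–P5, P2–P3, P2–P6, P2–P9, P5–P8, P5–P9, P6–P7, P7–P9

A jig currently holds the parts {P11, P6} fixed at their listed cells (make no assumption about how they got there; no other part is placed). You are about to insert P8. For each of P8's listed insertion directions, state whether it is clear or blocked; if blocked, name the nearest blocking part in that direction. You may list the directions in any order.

+x: ray from P8(2, 2) has no placed part ⇒ clear

+x: clear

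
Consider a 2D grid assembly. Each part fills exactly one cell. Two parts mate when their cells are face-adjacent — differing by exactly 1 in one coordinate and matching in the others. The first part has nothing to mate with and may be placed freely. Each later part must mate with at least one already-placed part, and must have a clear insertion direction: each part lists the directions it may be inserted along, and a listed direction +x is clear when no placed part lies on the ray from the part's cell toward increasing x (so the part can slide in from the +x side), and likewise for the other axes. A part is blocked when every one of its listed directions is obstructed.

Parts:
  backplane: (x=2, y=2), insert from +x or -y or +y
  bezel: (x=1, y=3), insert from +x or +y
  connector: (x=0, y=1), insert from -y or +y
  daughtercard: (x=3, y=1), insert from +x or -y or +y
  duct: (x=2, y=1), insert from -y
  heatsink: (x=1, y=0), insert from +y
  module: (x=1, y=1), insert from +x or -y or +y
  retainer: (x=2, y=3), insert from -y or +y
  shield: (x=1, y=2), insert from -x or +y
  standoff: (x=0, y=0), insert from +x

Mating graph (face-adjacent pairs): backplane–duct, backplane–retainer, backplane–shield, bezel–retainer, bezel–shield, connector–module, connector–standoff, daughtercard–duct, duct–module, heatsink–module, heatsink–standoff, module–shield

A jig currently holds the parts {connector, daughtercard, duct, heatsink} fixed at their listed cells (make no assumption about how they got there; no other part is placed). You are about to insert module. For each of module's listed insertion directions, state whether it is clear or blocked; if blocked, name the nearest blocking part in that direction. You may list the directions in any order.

+x: blocked by duct; +y: clear; -y: blocked by heatsink

+x: nearest on ray is duct@(2, 1) ⇒ blocked
-y: nearest on ray is heatsink@(1, 0) ⇒ blocked
+y: ray from module(1, 1) has no placed part ⇒ clear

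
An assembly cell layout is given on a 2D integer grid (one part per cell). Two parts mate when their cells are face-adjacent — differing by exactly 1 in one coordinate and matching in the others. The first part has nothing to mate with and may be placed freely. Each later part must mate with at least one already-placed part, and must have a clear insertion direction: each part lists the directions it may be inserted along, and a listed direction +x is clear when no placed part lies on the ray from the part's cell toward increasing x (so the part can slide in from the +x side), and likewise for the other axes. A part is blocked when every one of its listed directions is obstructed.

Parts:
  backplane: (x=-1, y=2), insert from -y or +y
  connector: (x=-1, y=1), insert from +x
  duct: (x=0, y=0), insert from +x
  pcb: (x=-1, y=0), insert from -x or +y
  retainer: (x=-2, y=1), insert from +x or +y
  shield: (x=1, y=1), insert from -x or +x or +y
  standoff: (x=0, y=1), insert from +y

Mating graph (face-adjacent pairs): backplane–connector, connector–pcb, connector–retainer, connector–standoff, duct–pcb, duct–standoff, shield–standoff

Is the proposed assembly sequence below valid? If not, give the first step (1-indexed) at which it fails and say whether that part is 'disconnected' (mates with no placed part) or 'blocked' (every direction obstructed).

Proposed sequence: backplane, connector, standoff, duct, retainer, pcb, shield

1. backplane@(-1, 2) [-y clear] — {backplane}
2. connector@(-1, 1) [+x clear] — {backplane, connector}
3. standoff@(0, 1) [+y clear] — {backplane, connector, standoff}
4. duct@(0, 0) [+x clear] — {backplane, connector, duct, standoff}
5. retainer@(-2, 1) [+y clear] — {backplane, connector, duct, retainer, standoff}
6. pcb@(-1, 0) [-x clear] — {backplane, connector, duct, pcb, retainer, standoff}
7. shield@(1, 1) [+x clear] — {backplane, connector, duct, pcb, retainer, shield, standoff}

Valid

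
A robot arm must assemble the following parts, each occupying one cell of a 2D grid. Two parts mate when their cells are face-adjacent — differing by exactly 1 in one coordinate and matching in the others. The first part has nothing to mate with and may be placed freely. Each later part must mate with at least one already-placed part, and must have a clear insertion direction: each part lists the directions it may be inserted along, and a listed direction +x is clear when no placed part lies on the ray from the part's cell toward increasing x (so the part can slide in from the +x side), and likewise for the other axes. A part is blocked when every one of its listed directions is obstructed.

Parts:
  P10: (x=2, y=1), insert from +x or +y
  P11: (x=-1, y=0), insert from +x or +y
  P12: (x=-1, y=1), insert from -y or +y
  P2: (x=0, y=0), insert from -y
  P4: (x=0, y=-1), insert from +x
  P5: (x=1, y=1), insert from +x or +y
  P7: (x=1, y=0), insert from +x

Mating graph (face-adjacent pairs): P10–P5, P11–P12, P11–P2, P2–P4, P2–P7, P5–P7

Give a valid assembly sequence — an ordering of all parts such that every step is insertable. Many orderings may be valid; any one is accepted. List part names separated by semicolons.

P11; P12; P2; P4; P7; P5; P10

1. P11@(-1, 0) [+x clear] — {P11}
2. P12@(-1, 1) [+y clear] — {P11, P12}
3. P2@(0, 0) [-y clear] — {P11, P12, P2}
4. P4@(0, -1) [+x clear] — {P11, P12, P2, P4}
5. P7@(1, 0) [+x clear] — {P11, P12, P2, P4, P7}
6. P5@(1, 1) [+x clear] — {P11, P12, P2, P4, P5, P7}
7. P10@(2, 1) [+x clear] — {P10, P11, P12, P2, P4, P5, P7}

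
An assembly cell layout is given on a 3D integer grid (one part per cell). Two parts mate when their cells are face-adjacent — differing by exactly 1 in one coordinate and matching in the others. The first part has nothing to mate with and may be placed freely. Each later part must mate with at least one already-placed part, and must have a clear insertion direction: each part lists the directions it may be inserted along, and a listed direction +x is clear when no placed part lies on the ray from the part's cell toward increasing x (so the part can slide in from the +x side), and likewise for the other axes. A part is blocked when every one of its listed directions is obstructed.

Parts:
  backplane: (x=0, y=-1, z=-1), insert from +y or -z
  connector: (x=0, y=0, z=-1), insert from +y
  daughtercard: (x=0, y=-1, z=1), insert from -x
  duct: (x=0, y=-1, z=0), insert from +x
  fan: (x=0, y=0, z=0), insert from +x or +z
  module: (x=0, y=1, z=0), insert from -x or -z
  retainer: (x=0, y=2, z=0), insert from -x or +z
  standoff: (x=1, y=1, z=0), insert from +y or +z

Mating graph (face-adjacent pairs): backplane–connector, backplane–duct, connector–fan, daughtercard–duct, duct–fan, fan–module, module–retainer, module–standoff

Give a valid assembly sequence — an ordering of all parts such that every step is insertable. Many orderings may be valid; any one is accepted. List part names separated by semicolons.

1. retainer@(0, 2, 0) [-x clear] — {retainer}
2. module@(0, 1, 0) [-x clear] — {module, retainer}
3. standoff@(1, 1, 0) [+y clear] — {module, retainer, standoff}
4. fan@(0, 0, 0) [+x clear] — {fan, module, retainer, standoff}
5. duct@(0, -1, 0) [+x clear] — {duct, fan, module, retainer, standoff}
6. backplane@(0, -1, -1) [+y clear] — {backplane, duct, fan, module, retainer, standoff}
7. daughtercard@(0, -1, 1) [-x clear] — {backplane, daughtercard, duct, fan, module, retainer, standoff}
8. connector@(0, 0, -1) [+y clear] — {backplane, connector, daughtercard, duct, fan, module, retainer, standoff}

retainer; module; standoff; fan; duct; backplane; daughtercard; connector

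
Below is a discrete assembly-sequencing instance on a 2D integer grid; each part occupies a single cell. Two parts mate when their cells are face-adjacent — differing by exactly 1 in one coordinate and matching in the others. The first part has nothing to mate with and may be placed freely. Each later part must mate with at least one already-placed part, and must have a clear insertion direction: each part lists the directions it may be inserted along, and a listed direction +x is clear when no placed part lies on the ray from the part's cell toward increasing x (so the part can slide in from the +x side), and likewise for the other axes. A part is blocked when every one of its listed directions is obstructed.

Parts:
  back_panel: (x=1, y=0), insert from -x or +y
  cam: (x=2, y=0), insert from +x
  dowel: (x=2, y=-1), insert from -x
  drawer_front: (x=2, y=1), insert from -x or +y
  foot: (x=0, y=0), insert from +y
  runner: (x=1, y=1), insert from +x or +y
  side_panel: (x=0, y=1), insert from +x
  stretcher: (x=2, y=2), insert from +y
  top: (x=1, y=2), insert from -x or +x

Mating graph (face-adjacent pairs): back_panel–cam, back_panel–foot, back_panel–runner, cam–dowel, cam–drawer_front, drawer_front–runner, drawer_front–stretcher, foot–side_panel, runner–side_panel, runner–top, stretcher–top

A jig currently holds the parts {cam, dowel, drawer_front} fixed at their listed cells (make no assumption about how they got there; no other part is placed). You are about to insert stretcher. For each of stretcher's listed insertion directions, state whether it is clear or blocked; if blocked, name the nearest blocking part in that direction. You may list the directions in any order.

+y: clear

+y: ray from stretcher(2, 2) has no placed part ⇒ clear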